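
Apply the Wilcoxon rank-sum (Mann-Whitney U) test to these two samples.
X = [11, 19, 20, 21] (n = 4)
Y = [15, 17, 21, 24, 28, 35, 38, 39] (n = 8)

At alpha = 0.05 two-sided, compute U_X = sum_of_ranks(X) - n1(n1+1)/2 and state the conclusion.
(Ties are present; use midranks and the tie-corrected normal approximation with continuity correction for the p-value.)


Step 1: Combine and sort all 12 observations; assign midranks.
sorted (value, group): (11,X), (15,Y), (17,Y), (19,X), (20,X), (21,X), (21,Y), (24,Y), (28,Y), (35,Y), (38,Y), (39,Y)
ranks: 11->1, 15->2, 17->3, 19->4, 20->5, 21->6.5, 21->6.5, 24->8, 28->9, 35->10, 38->11, 39->12
Step 2: Rank sum for X: R1 = 1 + 4 + 5 + 6.5 = 16.5.
Step 3: U_X = R1 - n1(n1+1)/2 = 16.5 - 4*5/2 = 16.5 - 10 = 6.5.
       U_Y = n1*n2 - U_X = 32 - 6.5 = 25.5.
Step 4: Ties are present, so use the tie-corrected normal approximation (with continuity correction) for the p-value.
Step 5: p-value = 0.125707; compare to alpha = 0.05. fail to reject H0.

U_X = 6.5, p = 0.125707, fail to reject H0 at alpha = 0.05.


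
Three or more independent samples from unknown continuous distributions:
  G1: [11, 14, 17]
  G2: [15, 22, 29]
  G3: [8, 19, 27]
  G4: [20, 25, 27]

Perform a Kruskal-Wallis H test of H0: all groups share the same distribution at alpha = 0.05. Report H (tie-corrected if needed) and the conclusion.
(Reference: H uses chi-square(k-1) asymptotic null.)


Step 1: Combine all N = 12 observations and assign midranks.
sorted (value, group, rank): (8,G3,1), (11,G1,2), (14,G1,3), (15,G2,4), (17,G1,5), (19,G3,6), (20,G4,7), (22,G2,8), (25,G4,9), (27,G3,10.5), (27,G4,10.5), (29,G2,12)
Step 2: Sum ranks within each group.
R_1 = 10 (n_1 = 3)
R_2 = 24 (n_2 = 3)
R_3 = 17.5 (n_3 = 3)
R_4 = 26.5 (n_4 = 3)
Step 3: H = 12/(N(N+1)) * sum(R_i^2/n_i) - 3(N+1)
     = 12/(12*13) * (10^2/3 + 24^2/3 + 17.5^2/3 + 26.5^2/3) - 3*13
     = 0.076923 * 561.5 - 39
     = 4.192308.
Step 4: Ties present; correction factor C = 1 - 6/(12^3 - 12) = 0.996503. Corrected H = 4.192308 / 0.996503 = 4.207018.
Step 5: Under H0, H ~ chi^2(3); p-value = 0.239960.
Step 6: alpha = 0.05. fail to reject H0.

H = 4.2070, df = 3, p = 0.239960, fail to reject H0.


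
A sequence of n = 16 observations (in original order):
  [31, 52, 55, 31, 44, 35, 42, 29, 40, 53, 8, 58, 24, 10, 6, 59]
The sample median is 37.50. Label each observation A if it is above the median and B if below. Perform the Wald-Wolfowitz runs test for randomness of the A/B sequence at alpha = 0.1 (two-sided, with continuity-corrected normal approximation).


Step 1: Compute median = 37.50; label A = above, B = below.
Labels in order: BAABABABAABABBBA  (n_A = 8, n_B = 8)
Step 2: Count runs R = 12.
Step 3: Under H0 (random ordering), E[R] = 2*n_A*n_B/(n_A+n_B) + 1 = 2*8*8/16 + 1 = 9.0000.
        Var[R] = 2*n_A*n_B*(2*n_A*n_B - n_A - n_B) / ((n_A+n_B)^2 * (n_A+n_B-1)) = 14336/3840 = 3.7333.
        SD[R] = 1.9322.
Step 4: Continuity-corrected z = (R - 0.5 - E[R]) / SD[R] = (12 - 0.5 - 9.0000) / 1.9322 = 1.2939.
Step 5: Two-sided p-value via normal approximation = 2*(1 - Phi(|z|)) = 0.195709.
Step 6: alpha = 0.1. fail to reject H0.

R = 12, z = 1.2939, p = 0.195709, fail to reject H0.


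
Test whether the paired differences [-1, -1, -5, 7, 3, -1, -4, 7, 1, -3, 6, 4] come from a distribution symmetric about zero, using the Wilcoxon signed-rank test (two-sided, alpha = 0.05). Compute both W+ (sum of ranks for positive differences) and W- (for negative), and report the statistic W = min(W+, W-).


Step 1: Drop any zero differences (none here) and take |d_i|.
|d| = [1, 1, 5, 7, 3, 1, 4, 7, 1, 3, 6, 4]
Step 2: Midrank |d_i| (ties get averaged ranks).
ranks: |1|->2.5, |1|->2.5, |5|->9, |7|->11.5, |3|->5.5, |1|->2.5, |4|->7.5, |7|->11.5, |1|->2.5, |3|->5.5, |6|->10, |4|->7.5
Step 3: Attach original signs; sum ranks with positive sign and with negative sign.
W+ = 11.5 + 5.5 + 11.5 + 2.5 + 10 + 7.5 = 48.5
W- = 2.5 + 2.5 + 9 + 2.5 + 7.5 + 5.5 = 29.5
(Check: W+ + W- = 78 should equal n(n+1)/2 = 78.)
Step 4: Test statistic W = min(W+, W-) = 29.5.
Step 5: Ties in |d|, so use the tie-corrected normal approximation.
        E[W] = n(n+1)/4 = 12*13/4 = 39.
        Tie groups: |d|=1 (t=4), |d|=3 (t=2), |d|=4 (t=2), |d|=7 (t=2); sum(t^3 - t) = 78.
        Var[W] = n(n+1)(2n+1)/24 - sum(t^3-t)/48 = 3900/24 - 78/48 = 160.875.
        z = (W - E[W]) / sqrt(Var[W]) = (29.5 - 39) / 12.6837 = -0.7490.
        Two-sided p = 2*Phi(z) = 0.453860.
Step 6: alpha = 0.05. fail to reject H0.

W+ = 48.5, W- = 29.5, W = min = 29.5, p = 0.453860, fail to reject H0.


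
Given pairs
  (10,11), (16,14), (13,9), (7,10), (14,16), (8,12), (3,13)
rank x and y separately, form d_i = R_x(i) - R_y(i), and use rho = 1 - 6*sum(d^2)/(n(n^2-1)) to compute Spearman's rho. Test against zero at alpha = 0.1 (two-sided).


Step 1: Rank x and y separately (midranks; no ties here).
rank(x): 10->4, 16->7, 13->5, 7->2, 14->6, 8->3, 3->1
rank(y): 11->3, 14->6, 9->1, 10->2, 16->7, 12->4, 13->5
Step 2: d_i = R_x(i) - R_y(i); compute d_i^2.
  (4-3)^2=1, (7-6)^2=1, (5-1)^2=16, (2-2)^2=0, (6-7)^2=1, (3-4)^2=1, (1-5)^2=16
sum(d^2) = 36.
Step 3: rho = 1 - 6*36 / (7*(7^2 - 1)) = 1 - 216/336 = 0.357143.
Step 4: Under H0, t = rho * sqrt((n-2)/(1-rho^2)) = 0.8550 ~ t(5).
Step 5: Two-sided p-value from the t-distribution with 5 df = 0.431611.
Step 6: alpha = 0.1. fail to reject H0.

rho = 0.3571, p = 0.431611, fail to reject H0 at alpha = 0.1.


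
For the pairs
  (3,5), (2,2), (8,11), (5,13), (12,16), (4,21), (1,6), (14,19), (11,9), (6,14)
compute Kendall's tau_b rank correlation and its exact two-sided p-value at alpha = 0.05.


Step 1: Enumerate the 45 unordered pairs (i,j) with i<j and classify each by sign(x_j-x_i) * sign(y_j-y_i).
  (1,2):dx=-1,dy=-3->C; (1,3):dx=+5,dy=+6->C; (1,4):dx=+2,dy=+8->C; (1,5):dx=+9,dy=+11->C
  (1,6):dx=+1,dy=+16->C; (1,7):dx=-2,dy=+1->D; (1,8):dx=+11,dy=+14->C; (1,9):dx=+8,dy=+4->C
  (1,10):dx=+3,dy=+9->C; (2,3):dx=+6,dy=+9->C; (2,4):dx=+3,dy=+11->C; (2,5):dx=+10,dy=+14->C
  (2,6):dx=+2,dy=+19->C; (2,7):dx=-1,dy=+4->D; (2,8):dx=+12,dy=+17->C; (2,9):dx=+9,dy=+7->C
  (2,10):dx=+4,dy=+12->C; (3,4):dx=-3,dy=+2->D; (3,5):dx=+4,dy=+5->C; (3,6):dx=-4,dy=+10->D
  (3,7):dx=-7,dy=-5->C; (3,8):dx=+6,dy=+8->C; (3,9):dx=+3,dy=-2->D; (3,10):dx=-2,dy=+3->D
  (4,5):dx=+7,dy=+3->C; (4,6):dx=-1,dy=+8->D; (4,7):dx=-4,dy=-7->C; (4,8):dx=+9,dy=+6->C
  (4,9):dx=+6,dy=-4->D; (4,10):dx=+1,dy=+1->C; (5,6):dx=-8,dy=+5->D; (5,7):dx=-11,dy=-10->C
  (5,8):dx=+2,dy=+3->C; (5,9):dx=-1,dy=-7->C; (5,10):dx=-6,dy=-2->C; (6,7):dx=-3,dy=-15->C
  (6,8):dx=+10,dy=-2->D; (6,9):dx=+7,dy=-12->D; (6,10):dx=+2,dy=-7->D; (7,8):dx=+13,dy=+13->C
  (7,9):dx=+10,dy=+3->C; (7,10):dx=+5,dy=+8->C; (8,9):dx=-3,dy=-10->C; (8,10):dx=-8,dy=-5->C
  (9,10):dx=-5,dy=+5->D
Step 2: C = 32, D = 13, total pairs = 45.
Step 3: tau = (C - D)/(n(n-1)/2) = (32 - 13)/45 = 0.422222.
Step 4: Exact two-sided p-value (enumerate n! = 3628800 permutations of y under H0): p = 0.108313.
Step 5: alpha = 0.05. fail to reject H0.

tau_b = 0.4222 (C=32, D=13), p = 0.108313, fail to reject H0.


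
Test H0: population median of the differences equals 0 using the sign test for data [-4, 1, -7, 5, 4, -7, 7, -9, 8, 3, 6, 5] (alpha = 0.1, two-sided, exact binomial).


Step 1: Discard zero differences. Original n = 12; n_eff = number of nonzero differences = 12.
Nonzero differences (with sign): -4, +1, -7, +5, +4, -7, +7, -9, +8, +3, +6, +5
Step 2: Count signs: positive = 8, negative = 4.
Step 3: Under H0: P(positive) = 0.5, so the number of positives S ~ Bin(12, 0.5).
Step 4: Two-sided exact p-value = sum of Bin(12,0.5) probabilities at or below the observed probability = 0.387695.
Step 5: alpha = 0.1. fail to reject H0.

n_eff = 12, pos = 8, neg = 4, p = 0.387695, fail to reject H0.


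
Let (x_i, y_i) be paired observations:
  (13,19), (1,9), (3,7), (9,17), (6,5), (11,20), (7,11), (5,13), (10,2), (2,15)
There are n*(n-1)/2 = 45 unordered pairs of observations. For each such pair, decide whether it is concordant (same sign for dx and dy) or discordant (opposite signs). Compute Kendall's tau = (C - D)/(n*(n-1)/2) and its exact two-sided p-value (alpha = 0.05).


Step 1: Enumerate the 45 unordered pairs (i,j) with i<j and classify each by sign(x_j-x_i) * sign(y_j-y_i).
  (1,2):dx=-12,dy=-10->C; (1,3):dx=-10,dy=-12->C; (1,4):dx=-4,dy=-2->C; (1,5):dx=-7,dy=-14->C
  (1,6):dx=-2,dy=+1->D; (1,7):dx=-6,dy=-8->C; (1,8):dx=-8,dy=-6->C; (1,9):dx=-3,dy=-17->C
  (1,10):dx=-11,dy=-4->C; (2,3):dx=+2,dy=-2->D; (2,4):dx=+8,dy=+8->C; (2,5):dx=+5,dy=-4->D
  (2,6):dx=+10,dy=+11->C; (2,7):dx=+6,dy=+2->C; (2,8):dx=+4,dy=+4->C; (2,9):dx=+9,dy=-7->D
  (2,10):dx=+1,dy=+6->C; (3,4):dx=+6,dy=+10->C; (3,5):dx=+3,dy=-2->D; (3,6):dx=+8,dy=+13->C
  (3,7):dx=+4,dy=+4->C; (3,8):dx=+2,dy=+6->C; (3,9):dx=+7,dy=-5->D; (3,10):dx=-1,dy=+8->D
  (4,5):dx=-3,dy=-12->C; (4,6):dx=+2,dy=+3->C; (4,7):dx=-2,dy=-6->C; (4,8):dx=-4,dy=-4->C
  (4,9):dx=+1,dy=-15->D; (4,10):dx=-7,dy=-2->C; (5,6):dx=+5,dy=+15->C; (5,7):dx=+1,dy=+6->C
  (5,8):dx=-1,dy=+8->D; (5,9):dx=+4,dy=-3->D; (5,10):dx=-4,dy=+10->D; (6,7):dx=-4,dy=-9->C
  (6,8):dx=-6,dy=-7->C; (6,9):dx=-1,dy=-18->C; (6,10):dx=-9,dy=-5->C; (7,8):dx=-2,dy=+2->D
  (7,9):dx=+3,dy=-9->D; (7,10):dx=-5,dy=+4->D; (8,9):dx=+5,dy=-11->D; (8,10):dx=-3,dy=+2->D
  (9,10):dx=-8,dy=+13->D
Step 2: C = 28, D = 17, total pairs = 45.
Step 3: tau = (C - D)/(n(n-1)/2) = (28 - 17)/45 = 0.244444.
Step 4: Exact two-sided p-value (enumerate n! = 3628800 permutations of y under H0): p = 0.380720.
Step 5: alpha = 0.05. fail to reject H0.

tau_b = 0.2444 (C=28, D=17), p = 0.380720, fail to reject H0.


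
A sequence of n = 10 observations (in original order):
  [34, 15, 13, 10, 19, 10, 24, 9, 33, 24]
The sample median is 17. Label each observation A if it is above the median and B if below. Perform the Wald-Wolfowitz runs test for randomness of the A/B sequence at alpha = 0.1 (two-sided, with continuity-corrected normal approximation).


Step 1: Compute median = 17; label A = above, B = below.
Labels in order: ABBBABABAA  (n_A = 5, n_B = 5)
Step 2: Count runs R = 7.
Step 3: Under H0 (random ordering), E[R] = 2*n_A*n_B/(n_A+n_B) + 1 = 2*5*5/10 + 1 = 6.0000.
        Var[R] = 2*n_A*n_B*(2*n_A*n_B - n_A - n_B) / ((n_A+n_B)^2 * (n_A+n_B-1)) = 2000/900 = 2.2222.
        SD[R] = 1.4907.
Step 4: Continuity-corrected z = (R - 0.5 - E[R]) / SD[R] = (7 - 0.5 - 6.0000) / 1.4907 = 0.3354.
Step 5: Two-sided p-value via normal approximation = 2*(1 - Phi(|z|)) = 0.737316.
Step 6: alpha = 0.1. fail to reject H0.

R = 7, z = 0.3354, p = 0.737316, fail to reject H0.


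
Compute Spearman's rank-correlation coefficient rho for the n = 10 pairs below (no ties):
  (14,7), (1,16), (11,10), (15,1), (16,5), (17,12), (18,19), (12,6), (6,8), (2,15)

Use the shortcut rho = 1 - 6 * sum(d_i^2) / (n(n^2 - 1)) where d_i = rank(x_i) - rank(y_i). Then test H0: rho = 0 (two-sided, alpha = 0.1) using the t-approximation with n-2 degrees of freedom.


Step 1: Rank x and y separately (midranks; no ties here).
rank(x): 14->6, 1->1, 11->4, 15->7, 16->8, 17->9, 18->10, 12->5, 6->3, 2->2
rank(y): 7->4, 16->9, 10->6, 1->1, 5->2, 12->7, 19->10, 6->3, 8->5, 15->8
Step 2: d_i = R_x(i) - R_y(i); compute d_i^2.
  (6-4)^2=4, (1-9)^2=64, (4-6)^2=4, (7-1)^2=36, (8-2)^2=36, (9-7)^2=4, (10-10)^2=0, (5-3)^2=4, (3-5)^2=4, (2-8)^2=36
sum(d^2) = 192.
Step 3: rho = 1 - 6*192 / (10*(10^2 - 1)) = 1 - 1152/990 = -0.163636.
Step 4: Under H0, t = rho * sqrt((n-2)/(1-rho^2)) = -0.4692 ~ t(8).
Step 5: Two-sided p-value from the t-distribution with 8 df = 0.651477.
Step 6: alpha = 0.1. fail to reject H0.

rho = -0.1636, p = 0.651477, fail to reject H0 at alpha = 0.1.


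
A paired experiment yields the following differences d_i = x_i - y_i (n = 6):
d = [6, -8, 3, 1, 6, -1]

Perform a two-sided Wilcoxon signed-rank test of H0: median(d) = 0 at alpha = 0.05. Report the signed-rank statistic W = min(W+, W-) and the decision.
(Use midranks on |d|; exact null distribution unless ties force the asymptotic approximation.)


Step 1: Drop any zero differences (none here) and take |d_i|.
|d| = [6, 8, 3, 1, 6, 1]
Step 2: Midrank |d_i| (ties get averaged ranks).
ranks: |6|->4.5, |8|->6, |3|->3, |1|->1.5, |6|->4.5, |1|->1.5
Step 3: Attach original signs; sum ranks with positive sign and with negative sign.
W+ = 4.5 + 3 + 1.5 + 4.5 = 13.5
W- = 6 + 1.5 = 7.5
(Check: W+ + W- = 21 should equal n(n+1)/2 = 21.)
Step 4: Test statistic W = min(W+, W-) = 7.5.
Step 5: Ties in |d|, so use the tie-corrected normal approximation.
        E[W] = n(n+1)/4 = 6*7/4 = 10.5.
        Tie groups: |d|=1 (t=2), |d|=6 (t=2); sum(t^3 - t) = 12.
        Var[W] = n(n+1)(2n+1)/24 - sum(t^3-t)/48 = 546/24 - 12/48 = 22.5.
        z = (W - E[W]) / sqrt(Var[W]) = (7.5 - 10.5) / 4.7434 = -0.6325.
        Two-sided p = 2*Phi(z) = 0.527089.
Step 6: alpha = 0.05. fail to reject H0.

W+ = 13.5, W- = 7.5, W = min = 7.5, p = 0.527089, fail to reject H0.


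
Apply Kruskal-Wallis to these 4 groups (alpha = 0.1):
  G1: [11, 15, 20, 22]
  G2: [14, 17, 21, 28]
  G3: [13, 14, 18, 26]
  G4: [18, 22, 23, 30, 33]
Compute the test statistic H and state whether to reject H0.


Step 1: Combine all N = 17 observations and assign midranks.
sorted (value, group, rank): (11,G1,1), (13,G3,2), (14,G2,3.5), (14,G3,3.5), (15,G1,5), (17,G2,6), (18,G3,7.5), (18,G4,7.5), (20,G1,9), (21,G2,10), (22,G1,11.5), (22,G4,11.5), (23,G4,13), (26,G3,14), (28,G2,15), (30,G4,16), (33,G4,17)
Step 2: Sum ranks within each group.
R_1 = 26.5 (n_1 = 4)
R_2 = 34.5 (n_2 = 4)
R_3 = 27 (n_3 = 4)
R_4 = 65 (n_4 = 5)
Step 3: H = 12/(N(N+1)) * sum(R_i^2/n_i) - 3(N+1)
     = 12/(17*18) * (26.5^2/4 + 34.5^2/4 + 27^2/4 + 65^2/5) - 3*18
     = 0.039216 * 1500.38 - 54
     = 4.838235.
Step 4: Ties present; correction factor C = 1 - 18/(17^3 - 17) = 0.996324. Corrected H = 4.838235 / 0.996324 = 4.856089.
Step 5: Under H0, H ~ chi^2(3); p-value = 0.182643.
Step 6: alpha = 0.1. fail to reject H0.

H = 4.8561, df = 3, p = 0.182643, fail to reject H0.


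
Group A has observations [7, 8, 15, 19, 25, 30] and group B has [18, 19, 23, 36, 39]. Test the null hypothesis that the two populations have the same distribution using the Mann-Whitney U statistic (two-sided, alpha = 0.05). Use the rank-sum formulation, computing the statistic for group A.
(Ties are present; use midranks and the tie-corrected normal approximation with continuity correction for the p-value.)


Step 1: Combine and sort all 11 observations; assign midranks.
sorted (value, group): (7,X), (8,X), (15,X), (18,Y), (19,X), (19,Y), (23,Y), (25,X), (30,X), (36,Y), (39,Y)
ranks: 7->1, 8->2, 15->3, 18->4, 19->5.5, 19->5.5, 23->7, 25->8, 30->9, 36->10, 39->11
Step 2: Rank sum for X: R1 = 1 + 2 + 3 + 5.5 + 8 + 9 = 28.5.
Step 3: U_X = R1 - n1(n1+1)/2 = 28.5 - 6*7/2 = 28.5 - 21 = 7.5.
       U_Y = n1*n2 - U_X = 30 - 7.5 = 22.5.
Step 4: Ties are present, so use the tie-corrected normal approximation (with continuity correction) for the p-value.
Step 5: p-value = 0.200217; compare to alpha = 0.05. fail to reject H0.

U_X = 7.5, p = 0.200217, fail to reject H0 at alpha = 0.05.


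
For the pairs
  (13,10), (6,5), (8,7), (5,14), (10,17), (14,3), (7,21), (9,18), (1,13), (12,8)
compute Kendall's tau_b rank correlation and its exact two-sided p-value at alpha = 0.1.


Step 1: Enumerate the 45 unordered pairs (i,j) with i<j and classify each by sign(x_j-x_i) * sign(y_j-y_i).
  (1,2):dx=-7,dy=-5->C; (1,3):dx=-5,dy=-3->C; (1,4):dx=-8,dy=+4->D; (1,5):dx=-3,dy=+7->D
  (1,6):dx=+1,dy=-7->D; (1,7):dx=-6,dy=+11->D; (1,8):dx=-4,dy=+8->D; (1,9):dx=-12,dy=+3->D
  (1,10):dx=-1,dy=-2->C; (2,3):dx=+2,dy=+2->C; (2,4):dx=-1,dy=+9->D; (2,5):dx=+4,dy=+12->C
  (2,6):dx=+8,dy=-2->D; (2,7):dx=+1,dy=+16->C; (2,8):dx=+3,dy=+13->C; (2,9):dx=-5,dy=+8->D
  (2,10):dx=+6,dy=+3->C; (3,4):dx=-3,dy=+7->D; (3,5):dx=+2,dy=+10->C; (3,6):dx=+6,dy=-4->D
  (3,7):dx=-1,dy=+14->D; (3,8):dx=+1,dy=+11->C; (3,9):dx=-7,dy=+6->D; (3,10):dx=+4,dy=+1->C
  (4,5):dx=+5,dy=+3->C; (4,6):dx=+9,dy=-11->D; (4,7):dx=+2,dy=+7->C; (4,8):dx=+4,dy=+4->C
  (4,9):dx=-4,dy=-1->C; (4,10):dx=+7,dy=-6->D; (5,6):dx=+4,dy=-14->D; (5,7):dx=-3,dy=+4->D
  (5,8):dx=-1,dy=+1->D; (5,9):dx=-9,dy=-4->C; (5,10):dx=+2,dy=-9->D; (6,7):dx=-7,dy=+18->D
  (6,8):dx=-5,dy=+15->D; (6,9):dx=-13,dy=+10->D; (6,10):dx=-2,dy=+5->D; (7,8):dx=+2,dy=-3->D
  (7,9):dx=-6,dy=-8->C; (7,10):dx=+5,dy=-13->D; (8,9):dx=-8,dy=-5->C; (8,10):dx=+3,dy=-10->D
  (9,10):dx=+11,dy=-5->D
Step 2: C = 18, D = 27, total pairs = 45.
Step 3: tau = (C - D)/(n(n-1)/2) = (18 - 27)/45 = -0.200000.
Step 4: Exact two-sided p-value (enumerate n! = 3628800 permutations of y under H0): p = 0.484313.
Step 5: alpha = 0.1. fail to reject H0.

tau_b = -0.2000 (C=18, D=27), p = 0.484313, fail to reject H0.


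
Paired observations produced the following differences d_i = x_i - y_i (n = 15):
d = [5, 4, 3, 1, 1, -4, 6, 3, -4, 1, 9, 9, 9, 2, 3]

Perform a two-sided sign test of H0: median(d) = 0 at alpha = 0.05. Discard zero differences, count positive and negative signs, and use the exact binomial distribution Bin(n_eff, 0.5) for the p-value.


Step 1: Discard zero differences. Original n = 15; n_eff = number of nonzero differences = 15.
Nonzero differences (with sign): +5, +4, +3, +1, +1, -4, +6, +3, -4, +1, +9, +9, +9, +2, +3
Step 2: Count signs: positive = 13, negative = 2.
Step 3: Under H0: P(positive) = 0.5, so the number of positives S ~ Bin(15, 0.5).
Step 4: Two-sided exact p-value = sum of Bin(15,0.5) probabilities at or below the observed probability = 0.007385.
Step 5: alpha = 0.05. reject H0.

n_eff = 15, pos = 13, neg = 2, p = 0.007385, reject H0.


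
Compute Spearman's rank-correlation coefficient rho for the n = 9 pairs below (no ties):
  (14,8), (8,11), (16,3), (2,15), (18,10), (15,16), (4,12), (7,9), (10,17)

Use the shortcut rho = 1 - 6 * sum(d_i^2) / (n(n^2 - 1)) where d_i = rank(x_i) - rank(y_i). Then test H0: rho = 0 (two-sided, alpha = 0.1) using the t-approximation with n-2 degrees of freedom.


Step 1: Rank x and y separately (midranks; no ties here).
rank(x): 14->6, 8->4, 16->8, 2->1, 18->9, 15->7, 4->2, 7->3, 10->5
rank(y): 8->2, 11->5, 3->1, 15->7, 10->4, 16->8, 12->6, 9->3, 17->9
Step 2: d_i = R_x(i) - R_y(i); compute d_i^2.
  (6-2)^2=16, (4-5)^2=1, (8-1)^2=49, (1-7)^2=36, (9-4)^2=25, (7-8)^2=1, (2-6)^2=16, (3-3)^2=0, (5-9)^2=16
sum(d^2) = 160.
Step 3: rho = 1 - 6*160 / (9*(9^2 - 1)) = 1 - 960/720 = -0.333333.
Step 4: Under H0, t = rho * sqrt((n-2)/(1-rho^2)) = -0.9354 ~ t(7).
Step 5: Two-sided p-value from the t-distribution with 7 df = 0.380713.
Step 6: alpha = 0.1. fail to reject H0.

rho = -0.3333, p = 0.380713, fail to reject H0 at alpha = 0.1.


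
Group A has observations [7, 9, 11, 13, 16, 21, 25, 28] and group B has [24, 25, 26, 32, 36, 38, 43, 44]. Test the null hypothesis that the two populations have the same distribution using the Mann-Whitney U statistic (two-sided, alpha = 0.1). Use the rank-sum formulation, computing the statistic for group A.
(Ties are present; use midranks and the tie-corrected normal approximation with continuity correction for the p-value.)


Step 1: Combine and sort all 16 observations; assign midranks.
sorted (value, group): (7,X), (9,X), (11,X), (13,X), (16,X), (21,X), (24,Y), (25,X), (25,Y), (26,Y), (28,X), (32,Y), (36,Y), (38,Y), (43,Y), (44,Y)
ranks: 7->1, 9->2, 11->3, 13->4, 16->5, 21->6, 24->7, 25->8.5, 25->8.5, 26->10, 28->11, 32->12, 36->13, 38->14, 43->15, 44->16
Step 2: Rank sum for X: R1 = 1 + 2 + 3 + 4 + 5 + 6 + 8.5 + 11 = 40.5.
Step 3: U_X = R1 - n1(n1+1)/2 = 40.5 - 8*9/2 = 40.5 - 36 = 4.5.
       U_Y = n1*n2 - U_X = 64 - 4.5 = 59.5.
Step 4: Ties are present, so use the tie-corrected normal approximation (with continuity correction) for the p-value.
Step 5: p-value = 0.004545; compare to alpha = 0.1. reject H0.

U_X = 4.5, p = 0.004545, reject H0 at alpha = 0.1.


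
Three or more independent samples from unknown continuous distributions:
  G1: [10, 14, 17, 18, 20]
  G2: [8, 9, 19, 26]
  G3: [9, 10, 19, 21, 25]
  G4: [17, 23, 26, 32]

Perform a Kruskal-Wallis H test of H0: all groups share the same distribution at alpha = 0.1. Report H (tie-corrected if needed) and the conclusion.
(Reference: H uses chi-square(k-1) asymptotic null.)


Step 1: Combine all N = 18 observations and assign midranks.
sorted (value, group, rank): (8,G2,1), (9,G2,2.5), (9,G3,2.5), (10,G1,4.5), (10,G3,4.5), (14,G1,6), (17,G1,7.5), (17,G4,7.5), (18,G1,9), (19,G2,10.5), (19,G3,10.5), (20,G1,12), (21,G3,13), (23,G4,14), (25,G3,15), (26,G2,16.5), (26,G4,16.5), (32,G4,18)
Step 2: Sum ranks within each group.
R_1 = 39 (n_1 = 5)
R_2 = 30.5 (n_2 = 4)
R_3 = 45.5 (n_3 = 5)
R_4 = 56 (n_4 = 4)
Step 3: H = 12/(N(N+1)) * sum(R_i^2/n_i) - 3(N+1)
     = 12/(18*19) * (39^2/5 + 30.5^2/4 + 45.5^2/5 + 56^2/4) - 3*19
     = 0.035088 * 1734.81 - 57
     = 3.870614.
Step 4: Ties present; correction factor C = 1 - 30/(18^3 - 18) = 0.994840. Corrected H = 3.870614 / 0.994840 = 3.890690.
Step 5: Under H0, H ~ chi^2(3); p-value = 0.273512.
Step 6: alpha = 0.1. fail to reject H0.

H = 3.8907, df = 3, p = 0.273512, fail to reject H0.


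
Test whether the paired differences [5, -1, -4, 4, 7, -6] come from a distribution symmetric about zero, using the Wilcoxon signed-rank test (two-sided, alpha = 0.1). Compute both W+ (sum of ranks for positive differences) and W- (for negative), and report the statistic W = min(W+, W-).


Step 1: Drop any zero differences (none here) and take |d_i|.
|d| = [5, 1, 4, 4, 7, 6]
Step 2: Midrank |d_i| (ties get averaged ranks).
ranks: |5|->4, |1|->1, |4|->2.5, |4|->2.5, |7|->6, |6|->5
Step 3: Attach original signs; sum ranks with positive sign and with negative sign.
W+ = 4 + 2.5 + 6 = 12.5
W- = 1 + 2.5 + 5 = 8.5
(Check: W+ + W- = 21 should equal n(n+1)/2 = 21.)
Step 4: Test statistic W = min(W+, W-) = 8.5.
Step 5: Ties in |d|, so use the tie-corrected normal approximation.
        E[W] = n(n+1)/4 = 6*7/4 = 10.5.
        Tie groups: |d|=4 (t=2); sum(t^3 - t) = 6.
        Var[W] = n(n+1)(2n+1)/24 - sum(t^3-t)/48 = 546/24 - 6/48 = 22.625.
        z = (W - E[W]) / sqrt(Var[W]) = (8.5 - 10.5) / 4.7566 = -0.4205.
        Two-sided p = 2*Phi(z) = 0.674142.
Step 6: alpha = 0.1. fail to reject H0.

W+ = 12.5, W- = 8.5, W = min = 8.5, p = 0.674142, fail to reject H0.


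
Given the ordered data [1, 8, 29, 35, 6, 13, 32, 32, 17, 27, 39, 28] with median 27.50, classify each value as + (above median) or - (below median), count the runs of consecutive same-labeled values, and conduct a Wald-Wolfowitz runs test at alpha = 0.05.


Step 1: Compute median = 27.50; label A = above, B = below.
Labels in order: BBAABBAABBAA  (n_A = 6, n_B = 6)
Step 2: Count runs R = 6.
Step 3: Under H0 (random ordering), E[R] = 2*n_A*n_B/(n_A+n_B) + 1 = 2*6*6/12 + 1 = 7.0000.
        Var[R] = 2*n_A*n_B*(2*n_A*n_B - n_A - n_B) / ((n_A+n_B)^2 * (n_A+n_B-1)) = 4320/1584 = 2.7273.
        SD[R] = 1.6514.
Step 4: Continuity-corrected z = (R + 0.5 - E[R]) / SD[R] = (6 + 0.5 - 7.0000) / 1.6514 = -0.3028.
Step 5: Two-sided p-value via normal approximation = 2*(1 - Phi(|z|)) = 0.762069.
Step 6: alpha = 0.05. fail to reject H0.

R = 6, z = -0.3028, p = 0.762069, fail to reject H0.


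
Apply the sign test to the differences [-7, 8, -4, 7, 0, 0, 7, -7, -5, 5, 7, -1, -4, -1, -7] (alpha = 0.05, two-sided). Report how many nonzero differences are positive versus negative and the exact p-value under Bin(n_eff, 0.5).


Step 1: Discard zero differences. Original n = 15; n_eff = number of nonzero differences = 13.
Nonzero differences (with sign): -7, +8, -4, +7, +7, -7, -5, +5, +7, -1, -4, -1, -7
Step 2: Count signs: positive = 5, negative = 8.
Step 3: Under H0: P(positive) = 0.5, so the number of positives S ~ Bin(13, 0.5).
Step 4: Two-sided exact p-value = sum of Bin(13,0.5) probabilities at or below the observed probability = 0.581055.
Step 5: alpha = 0.05. fail to reject H0.

n_eff = 13, pos = 5, neg = 8, p = 0.581055, fail to reject H0.


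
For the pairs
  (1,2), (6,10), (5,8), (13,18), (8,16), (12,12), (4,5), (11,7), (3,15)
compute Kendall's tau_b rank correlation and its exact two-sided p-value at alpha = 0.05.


Step 1: Enumerate the 36 unordered pairs (i,j) with i<j and classify each by sign(x_j-x_i) * sign(y_j-y_i).
  (1,2):dx=+5,dy=+8->C; (1,3):dx=+4,dy=+6->C; (1,4):dx=+12,dy=+16->C; (1,5):dx=+7,dy=+14->C
  (1,6):dx=+11,dy=+10->C; (1,7):dx=+3,dy=+3->C; (1,8):dx=+10,dy=+5->C; (1,9):dx=+2,dy=+13->C
  (2,3):dx=-1,dy=-2->C; (2,4):dx=+7,dy=+8->C; (2,5):dx=+2,dy=+6->C; (2,6):dx=+6,dy=+2->C
  (2,7):dx=-2,dy=-5->C; (2,8):dx=+5,dy=-3->D; (2,9):dx=-3,dy=+5->D; (3,4):dx=+8,dy=+10->C
  (3,5):dx=+3,dy=+8->C; (3,6):dx=+7,dy=+4->C; (3,7):dx=-1,dy=-3->C; (3,8):dx=+6,dy=-1->D
  (3,9):dx=-2,dy=+7->D; (4,5):dx=-5,dy=-2->C; (4,6):dx=-1,dy=-6->C; (4,7):dx=-9,dy=-13->C
  (4,8):dx=-2,dy=-11->C; (4,9):dx=-10,dy=-3->C; (5,6):dx=+4,dy=-4->D; (5,7):dx=-4,dy=-11->C
  (5,8):dx=+3,dy=-9->D; (5,9):dx=-5,dy=-1->C; (6,7):dx=-8,dy=-7->C; (6,8):dx=-1,dy=-5->C
  (6,9):dx=-9,dy=+3->D; (7,8):dx=+7,dy=+2->C; (7,9):dx=-1,dy=+10->D; (8,9):dx=-8,dy=+8->D
Step 2: C = 27, D = 9, total pairs = 36.
Step 3: tau = (C - D)/(n(n-1)/2) = (27 - 9)/36 = 0.500000.
Step 4: Exact two-sided p-value (enumerate n! = 362880 permutations of y under H0): p = 0.075176.
Step 5: alpha = 0.05. fail to reject H0.

tau_b = 0.5000 (C=27, D=9), p = 0.075176, fail to reject H0.


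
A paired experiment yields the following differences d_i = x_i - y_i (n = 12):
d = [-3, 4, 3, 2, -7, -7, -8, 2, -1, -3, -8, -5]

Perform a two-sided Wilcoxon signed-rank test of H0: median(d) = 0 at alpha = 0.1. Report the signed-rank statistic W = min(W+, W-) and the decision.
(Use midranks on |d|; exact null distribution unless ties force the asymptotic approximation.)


Step 1: Drop any zero differences (none here) and take |d_i|.
|d| = [3, 4, 3, 2, 7, 7, 8, 2, 1, 3, 8, 5]
Step 2: Midrank |d_i| (ties get averaged ranks).
ranks: |3|->5, |4|->7, |3|->5, |2|->2.5, |7|->9.5, |7|->9.5, |8|->11.5, |2|->2.5, |1|->1, |3|->5, |8|->11.5, |5|->8
Step 3: Attach original signs; sum ranks with positive sign and with negative sign.
W+ = 7 + 5 + 2.5 + 2.5 = 17
W- = 5 + 9.5 + 9.5 + 11.5 + 1 + 5 + 11.5 + 8 = 61
(Check: W+ + W- = 78 should equal n(n+1)/2 = 78.)
Step 4: Test statistic W = min(W+, W-) = 17.
Step 5: Ties in |d|, so use the tie-corrected normal approximation.
        E[W] = n(n+1)/4 = 12*13/4 = 39.
        Tie groups: |d|=2 (t=2), |d|=3 (t=3), |d|=7 (t=2), |d|=8 (t=2); sum(t^3 - t) = 42.
        Var[W] = n(n+1)(2n+1)/24 - sum(t^3-t)/48 = 3900/24 - 42/48 = 161.625.
        z = (W - E[W]) / sqrt(Var[W]) = (17 - 39) / 12.7132 = -1.7305.
        Two-sided p = 2*Phi(z) = 0.083543.
Step 6: alpha = 0.1. reject H0.

W+ = 17, W- = 61, W = min = 17, p = 0.083543, reject H0.


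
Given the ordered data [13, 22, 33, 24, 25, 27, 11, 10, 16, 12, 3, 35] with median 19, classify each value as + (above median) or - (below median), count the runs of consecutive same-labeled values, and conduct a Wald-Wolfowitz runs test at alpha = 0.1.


Step 1: Compute median = 19; label A = above, B = below.
Labels in order: BAAAAABBBBBA  (n_A = 6, n_B = 6)
Step 2: Count runs R = 4.
Step 3: Under H0 (random ordering), E[R] = 2*n_A*n_B/(n_A+n_B) + 1 = 2*6*6/12 + 1 = 7.0000.
        Var[R] = 2*n_A*n_B*(2*n_A*n_B - n_A - n_B) / ((n_A+n_B)^2 * (n_A+n_B-1)) = 4320/1584 = 2.7273.
        SD[R] = 1.6514.
Step 4: Continuity-corrected z = (R + 0.5 - E[R]) / SD[R] = (4 + 0.5 - 7.0000) / 1.6514 = -1.5138.
Step 5: Two-sided p-value via normal approximation = 2*(1 - Phi(|z|)) = 0.130070.
Step 6: alpha = 0.1. fail to reject H0.

R = 4, z = -1.5138, p = 0.130070, fail to reject H0.


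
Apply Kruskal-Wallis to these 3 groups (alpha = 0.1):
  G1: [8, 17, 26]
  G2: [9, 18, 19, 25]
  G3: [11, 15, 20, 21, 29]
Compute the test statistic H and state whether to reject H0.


Step 1: Combine all N = 12 observations and assign midranks.
sorted (value, group, rank): (8,G1,1), (9,G2,2), (11,G3,3), (15,G3,4), (17,G1,5), (18,G2,6), (19,G2,7), (20,G3,8), (21,G3,9), (25,G2,10), (26,G1,11), (29,G3,12)
Step 2: Sum ranks within each group.
R_1 = 17 (n_1 = 3)
R_2 = 25 (n_2 = 4)
R_3 = 36 (n_3 = 5)
Step 3: H = 12/(N(N+1)) * sum(R_i^2/n_i) - 3(N+1)
     = 12/(12*13) * (17^2/3 + 25^2/4 + 36^2/5) - 3*13
     = 0.076923 * 511.783 - 39
     = 0.367949.
Step 4: No ties, so H is used without correction.
Step 5: Under H0, H ~ chi^2(2); p-value = 0.831957.
Step 6: alpha = 0.1. fail to reject H0.

H = 0.3679, df = 2, p = 0.831957, fail to reject H0.


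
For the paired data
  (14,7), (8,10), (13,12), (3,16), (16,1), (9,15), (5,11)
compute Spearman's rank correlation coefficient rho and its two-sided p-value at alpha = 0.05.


Step 1: Rank x and y separately (midranks; no ties here).
rank(x): 14->6, 8->3, 13->5, 3->1, 16->7, 9->4, 5->2
rank(y): 7->2, 10->3, 12->5, 16->7, 1->1, 15->6, 11->4
Step 2: d_i = R_x(i) - R_y(i); compute d_i^2.
  (6-2)^2=16, (3-3)^2=0, (5-5)^2=0, (1-7)^2=36, (7-1)^2=36, (4-6)^2=4, (2-4)^2=4
sum(d^2) = 96.
Step 3: rho = 1 - 6*96 / (7*(7^2 - 1)) = 1 - 576/336 = -0.714286.
Step 4: Under H0, t = rho * sqrt((n-2)/(1-rho^2)) = -2.2822 ~ t(5).
Step 5: Two-sided p-value from the t-distribution with 5 df = 0.071344.
Step 6: alpha = 0.05. fail to reject H0.

rho = -0.7143, p = 0.071344, fail to reject H0 at alpha = 0.05.


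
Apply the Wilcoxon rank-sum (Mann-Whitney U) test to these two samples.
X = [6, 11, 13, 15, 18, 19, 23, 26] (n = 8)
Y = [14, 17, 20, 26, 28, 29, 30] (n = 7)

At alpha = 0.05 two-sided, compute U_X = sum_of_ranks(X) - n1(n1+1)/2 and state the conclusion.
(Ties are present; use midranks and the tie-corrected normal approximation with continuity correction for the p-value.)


Step 1: Combine and sort all 15 observations; assign midranks.
sorted (value, group): (6,X), (11,X), (13,X), (14,Y), (15,X), (17,Y), (18,X), (19,X), (20,Y), (23,X), (26,X), (26,Y), (28,Y), (29,Y), (30,Y)
ranks: 6->1, 11->2, 13->3, 14->4, 15->5, 17->6, 18->7, 19->8, 20->9, 23->10, 26->11.5, 26->11.5, 28->13, 29->14, 30->15
Step 2: Rank sum for X: R1 = 1 + 2 + 3 + 5 + 7 + 8 + 10 + 11.5 = 47.5.
Step 3: U_X = R1 - n1(n1+1)/2 = 47.5 - 8*9/2 = 47.5 - 36 = 11.5.
       U_Y = n1*n2 - U_X = 56 - 11.5 = 44.5.
Step 4: Ties are present, so use the tie-corrected normal approximation (with continuity correction) for the p-value.
Step 5: p-value = 0.063840; compare to alpha = 0.05. fail to reject H0.

U_X = 11.5, p = 0.063840, fail to reject H0 at alpha = 0.05.


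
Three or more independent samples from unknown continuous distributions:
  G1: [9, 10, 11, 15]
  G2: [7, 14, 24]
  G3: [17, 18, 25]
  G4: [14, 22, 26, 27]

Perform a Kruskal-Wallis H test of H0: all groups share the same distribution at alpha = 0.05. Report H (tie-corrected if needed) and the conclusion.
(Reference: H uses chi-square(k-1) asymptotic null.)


Step 1: Combine all N = 14 observations and assign midranks.
sorted (value, group, rank): (7,G2,1), (9,G1,2), (10,G1,3), (11,G1,4), (14,G2,5.5), (14,G4,5.5), (15,G1,7), (17,G3,8), (18,G3,9), (22,G4,10), (24,G2,11), (25,G3,12), (26,G4,13), (27,G4,14)
Step 2: Sum ranks within each group.
R_1 = 16 (n_1 = 4)
R_2 = 17.5 (n_2 = 3)
R_3 = 29 (n_3 = 3)
R_4 = 42.5 (n_4 = 4)
Step 3: H = 12/(N(N+1)) * sum(R_i^2/n_i) - 3(N+1)
     = 12/(14*15) * (16^2/4 + 17.5^2/3 + 29^2/3 + 42.5^2/4) - 3*15
     = 0.057143 * 897.979 - 45
     = 6.313095.
Step 4: Ties present; correction factor C = 1 - 6/(14^3 - 14) = 0.997802. Corrected H = 6.313095 / 0.997802 = 6.327001.
Step 5: Under H0, H ~ chi^2(3); p-value = 0.096741.
Step 6: alpha = 0.05. fail to reject H0.

H = 6.3270, df = 3, p = 0.096741, fail to reject H0.


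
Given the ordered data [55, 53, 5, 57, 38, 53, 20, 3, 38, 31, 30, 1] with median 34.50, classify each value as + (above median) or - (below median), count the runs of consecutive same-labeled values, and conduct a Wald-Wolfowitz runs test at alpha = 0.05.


Step 1: Compute median = 34.50; label A = above, B = below.
Labels in order: AABAAABBABBB  (n_A = 6, n_B = 6)
Step 2: Count runs R = 6.
Step 3: Under H0 (random ordering), E[R] = 2*n_A*n_B/(n_A+n_B) + 1 = 2*6*6/12 + 1 = 7.0000.
        Var[R] = 2*n_A*n_B*(2*n_A*n_B - n_A - n_B) / ((n_A+n_B)^2 * (n_A+n_B-1)) = 4320/1584 = 2.7273.
        SD[R] = 1.6514.
Step 4: Continuity-corrected z = (R + 0.5 - E[R]) / SD[R] = (6 + 0.5 - 7.0000) / 1.6514 = -0.3028.
Step 5: Two-sided p-value via normal approximation = 2*(1 - Phi(|z|)) = 0.762069.
Step 6: alpha = 0.05. fail to reject H0.

R = 6, z = -0.3028, p = 0.762069, fail to reject H0.


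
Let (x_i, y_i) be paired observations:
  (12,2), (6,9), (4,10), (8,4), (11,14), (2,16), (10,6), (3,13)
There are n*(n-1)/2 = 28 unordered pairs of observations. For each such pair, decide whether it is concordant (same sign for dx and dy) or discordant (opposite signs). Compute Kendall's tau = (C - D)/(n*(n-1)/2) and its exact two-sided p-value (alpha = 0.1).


Step 1: Enumerate the 28 unordered pairs (i,j) with i<j and classify each by sign(x_j-x_i) * sign(y_j-y_i).
  (1,2):dx=-6,dy=+7->D; (1,3):dx=-8,dy=+8->D; (1,4):dx=-4,dy=+2->D; (1,5):dx=-1,dy=+12->D
  (1,6):dx=-10,dy=+14->D; (1,7):dx=-2,dy=+4->D; (1,8):dx=-9,dy=+11->D; (2,3):dx=-2,dy=+1->D
  (2,4):dx=+2,dy=-5->D; (2,5):dx=+5,dy=+5->C; (2,6):dx=-4,dy=+7->D; (2,7):dx=+4,dy=-3->D
  (2,8):dx=-3,dy=+4->D; (3,4):dx=+4,dy=-6->D; (3,5):dx=+7,dy=+4->C; (3,6):dx=-2,dy=+6->D
  (3,7):dx=+6,dy=-4->D; (3,8):dx=-1,dy=+3->D; (4,5):dx=+3,dy=+10->C; (4,6):dx=-6,dy=+12->D
  (4,7):dx=+2,dy=+2->C; (4,8):dx=-5,dy=+9->D; (5,6):dx=-9,dy=+2->D; (5,7):dx=-1,dy=-8->C
  (5,8):dx=-8,dy=-1->C; (6,7):dx=+8,dy=-10->D; (6,8):dx=+1,dy=-3->D; (7,8):dx=-7,dy=+7->D
Step 2: C = 6, D = 22, total pairs = 28.
Step 3: tau = (C - D)/(n(n-1)/2) = (6 - 22)/28 = -0.571429.
Step 4: Exact two-sided p-value (enumerate n! = 40320 permutations of y under H0): p = 0.061012.
Step 5: alpha = 0.1. reject H0.

tau_b = -0.5714 (C=6, D=22), p = 0.061012, reject H0.


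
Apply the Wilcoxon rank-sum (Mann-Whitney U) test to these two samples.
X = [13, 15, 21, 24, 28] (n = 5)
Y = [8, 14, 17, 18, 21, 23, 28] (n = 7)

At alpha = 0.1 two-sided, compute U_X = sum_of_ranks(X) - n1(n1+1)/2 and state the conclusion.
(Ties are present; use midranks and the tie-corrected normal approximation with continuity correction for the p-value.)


Step 1: Combine and sort all 12 observations; assign midranks.
sorted (value, group): (8,Y), (13,X), (14,Y), (15,X), (17,Y), (18,Y), (21,X), (21,Y), (23,Y), (24,X), (28,X), (28,Y)
ranks: 8->1, 13->2, 14->3, 15->4, 17->5, 18->6, 21->7.5, 21->7.5, 23->9, 24->10, 28->11.5, 28->11.5
Step 2: Rank sum for X: R1 = 2 + 4 + 7.5 + 10 + 11.5 = 35.
Step 3: U_X = R1 - n1(n1+1)/2 = 35 - 5*6/2 = 35 - 15 = 20.
       U_Y = n1*n2 - U_X = 35 - 20 = 15.
Step 4: Ties are present, so use the tie-corrected normal approximation (with continuity correction) for the p-value.
Step 5: p-value = 0.744469; compare to alpha = 0.1. fail to reject H0.

U_X = 20, p = 0.744469, fail to reject H0 at alpha = 0.1.


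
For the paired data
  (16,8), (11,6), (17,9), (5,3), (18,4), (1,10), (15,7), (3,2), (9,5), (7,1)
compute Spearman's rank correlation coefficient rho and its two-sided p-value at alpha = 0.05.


Step 1: Rank x and y separately (midranks; no ties here).
rank(x): 16->8, 11->6, 17->9, 5->3, 18->10, 1->1, 15->7, 3->2, 9->5, 7->4
rank(y): 8->8, 6->6, 9->9, 3->3, 4->4, 10->10, 7->7, 2->2, 5->5, 1->1
Step 2: d_i = R_x(i) - R_y(i); compute d_i^2.
  (8-8)^2=0, (6-6)^2=0, (9-9)^2=0, (3-3)^2=0, (10-4)^2=36, (1-10)^2=81, (7-7)^2=0, (2-2)^2=0, (5-5)^2=0, (4-1)^2=9
sum(d^2) = 126.
Step 3: rho = 1 - 6*126 / (10*(10^2 - 1)) = 1 - 756/990 = 0.236364.
Step 4: Under H0, t = rho * sqrt((n-2)/(1-rho^2)) = 0.6880 ~ t(8).
Step 5: Two-sided p-value from the t-distribution with 8 df = 0.510885.
Step 6: alpha = 0.05. fail to reject H0.

rho = 0.2364, p = 0.510885, fail to reject H0 at alpha = 0.05.


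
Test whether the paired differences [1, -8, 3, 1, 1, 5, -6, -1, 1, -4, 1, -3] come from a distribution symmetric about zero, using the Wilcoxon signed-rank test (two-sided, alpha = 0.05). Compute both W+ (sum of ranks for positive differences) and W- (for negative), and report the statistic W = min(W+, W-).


Step 1: Drop any zero differences (none here) and take |d_i|.
|d| = [1, 8, 3, 1, 1, 5, 6, 1, 1, 4, 1, 3]
Step 2: Midrank |d_i| (ties get averaged ranks).
ranks: |1|->3.5, |8|->12, |3|->7.5, |1|->3.5, |1|->3.5, |5|->10, |6|->11, |1|->3.5, |1|->3.5, |4|->9, |1|->3.5, |3|->7.5
Step 3: Attach original signs; sum ranks with positive sign and with negative sign.
W+ = 3.5 + 7.5 + 3.5 + 3.5 + 10 + 3.5 + 3.5 = 35
W- = 12 + 11 + 3.5 + 9 + 7.5 = 43
(Check: W+ + W- = 78 should equal n(n+1)/2 = 78.)
Step 4: Test statistic W = min(W+, W-) = 35.
Step 5: Ties in |d|, so use the tie-corrected normal approximation.
        E[W] = n(n+1)/4 = 12*13/4 = 39.
        Tie groups: |d|=1 (t=6), |d|=3 (t=2); sum(t^3 - t) = 216.
        Var[W] = n(n+1)(2n+1)/24 - sum(t^3-t)/48 = 3900/24 - 216/48 = 158.
        z = (W - E[W]) / sqrt(Var[W]) = (35 - 39) / 12.5698 = -0.3182.
        Two-sided p = 2*Phi(z) = 0.750316.
Step 6: alpha = 0.05. fail to reject H0.

W+ = 35, W- = 43, W = min = 35, p = 0.750316, fail to reject H0.


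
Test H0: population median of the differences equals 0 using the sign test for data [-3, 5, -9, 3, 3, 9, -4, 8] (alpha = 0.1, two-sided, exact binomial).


Step 1: Discard zero differences. Original n = 8; n_eff = number of nonzero differences = 8.
Nonzero differences (with sign): -3, +5, -9, +3, +3, +9, -4, +8
Step 2: Count signs: positive = 5, negative = 3.
Step 3: Under H0: P(positive) = 0.5, so the number of positives S ~ Bin(8, 0.5).
Step 4: Two-sided exact p-value = sum of Bin(8,0.5) probabilities at or below the observed probability = 0.726562.
Step 5: alpha = 0.1. fail to reject H0.

n_eff = 8, pos = 5, neg = 3, p = 0.726562, fail to reject H0.


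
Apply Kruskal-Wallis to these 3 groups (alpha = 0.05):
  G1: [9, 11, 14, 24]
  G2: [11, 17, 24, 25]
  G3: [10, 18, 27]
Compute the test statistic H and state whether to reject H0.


Step 1: Combine all N = 11 observations and assign midranks.
sorted (value, group, rank): (9,G1,1), (10,G3,2), (11,G1,3.5), (11,G2,3.5), (14,G1,5), (17,G2,6), (18,G3,7), (24,G1,8.5), (24,G2,8.5), (25,G2,10), (27,G3,11)
Step 2: Sum ranks within each group.
R_1 = 18 (n_1 = 4)
R_2 = 28 (n_2 = 4)
R_3 = 20 (n_3 = 3)
Step 3: H = 12/(N(N+1)) * sum(R_i^2/n_i) - 3(N+1)
     = 12/(11*12) * (18^2/4 + 28^2/4 + 20^2/3) - 3*12
     = 0.090909 * 410.333 - 36
     = 1.303030.
Step 4: Ties present; correction factor C = 1 - 12/(11^3 - 11) = 0.990909. Corrected H = 1.303030 / 0.990909 = 1.314985.
Step 5: Under H0, H ~ chi^2(2); p-value = 0.518149.
Step 6: alpha = 0.05. fail to reject H0.

H = 1.3150, df = 2, p = 0.518149, fail to reject H0.


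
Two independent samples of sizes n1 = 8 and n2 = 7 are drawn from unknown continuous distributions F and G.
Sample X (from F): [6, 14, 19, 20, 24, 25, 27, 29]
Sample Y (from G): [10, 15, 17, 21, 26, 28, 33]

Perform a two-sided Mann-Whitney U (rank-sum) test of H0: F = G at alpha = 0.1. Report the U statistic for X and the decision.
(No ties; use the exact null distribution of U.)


Step 1: Combine and sort all 15 observations; assign midranks.
sorted (value, group): (6,X), (10,Y), (14,X), (15,Y), (17,Y), (19,X), (20,X), (21,Y), (24,X), (25,X), (26,Y), (27,X), (28,Y), (29,X), (33,Y)
ranks: 6->1, 10->2, 14->3, 15->4, 17->5, 19->6, 20->7, 21->8, 24->9, 25->10, 26->11, 27->12, 28->13, 29->14, 33->15
Step 2: Rank sum for X: R1 = 1 + 3 + 6 + 7 + 9 + 10 + 12 + 14 = 62.
Step 3: U_X = R1 - n1(n1+1)/2 = 62 - 8*9/2 = 62 - 36 = 26.
       U_Y = n1*n2 - U_X = 56 - 26 = 30.
Step 4: No ties, so the exact null distribution of U (based on enumerating the C(15,8) = 6435 equally likely rank assignments) gives the two-sided p-value.
Step 5: p-value = 0.866511; compare to alpha = 0.1. fail to reject H0.

U_X = 26, p = 0.866511, fail to reject H0 at alpha = 0.1.


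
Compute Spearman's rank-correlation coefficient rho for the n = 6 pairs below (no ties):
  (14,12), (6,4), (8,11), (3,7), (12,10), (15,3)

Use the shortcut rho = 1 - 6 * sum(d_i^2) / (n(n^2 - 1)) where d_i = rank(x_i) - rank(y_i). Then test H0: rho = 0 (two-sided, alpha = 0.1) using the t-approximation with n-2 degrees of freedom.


Step 1: Rank x and y separately (midranks; no ties here).
rank(x): 14->5, 6->2, 8->3, 3->1, 12->4, 15->6
rank(y): 12->6, 4->2, 11->5, 7->3, 10->4, 3->1
Step 2: d_i = R_x(i) - R_y(i); compute d_i^2.
  (5-6)^2=1, (2-2)^2=0, (3-5)^2=4, (1-3)^2=4, (4-4)^2=0, (6-1)^2=25
sum(d^2) = 34.
Step 3: rho = 1 - 6*34 / (6*(6^2 - 1)) = 1 - 204/210 = 0.028571.
Step 4: Under H0, t = rho * sqrt((n-2)/(1-rho^2)) = 0.0572 ~ t(4).
Step 5: Two-sided p-value from the t-distribution with 4 df = 0.957155.
Step 6: alpha = 0.1. fail to reject H0.

rho = 0.0286, p = 0.957155, fail to reject H0 at alpha = 0.1.
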